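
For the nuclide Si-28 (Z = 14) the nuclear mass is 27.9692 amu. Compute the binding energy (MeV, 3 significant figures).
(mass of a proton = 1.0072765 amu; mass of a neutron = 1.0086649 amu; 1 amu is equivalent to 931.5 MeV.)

Σm = 14·m_p + 14·m_n = 14.1018710 + 14.1213086 = 28.2231796 amu
The mass defect is 28.2231796 − 27.9692 = 0.2539796 amu.
Converting to energy: 0.2539796 amu × 931.5 MeV/amu = 236.582 MeV

237 MeV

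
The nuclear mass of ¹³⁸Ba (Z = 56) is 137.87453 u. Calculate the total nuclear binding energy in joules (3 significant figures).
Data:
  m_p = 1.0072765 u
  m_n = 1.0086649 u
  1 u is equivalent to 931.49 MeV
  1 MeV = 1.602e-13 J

1.86e-10 J

The nucleus contains 56 protons and 138 − 56 = 82 neutrons.
Total constituent mass: 56 × 1.0072765 + 82 × 1.0086649 = 139.1180058 u
Δm = 139.1180058 − 137.87453 = 1.2434758 u
Binding energy = Δm·c² = 1.2434758 × 931.49 MeV/u = 1158.29 MeV
In joules: 1158.29 MeV × 1.602e-13 J/MeV = 1.8556e-10 J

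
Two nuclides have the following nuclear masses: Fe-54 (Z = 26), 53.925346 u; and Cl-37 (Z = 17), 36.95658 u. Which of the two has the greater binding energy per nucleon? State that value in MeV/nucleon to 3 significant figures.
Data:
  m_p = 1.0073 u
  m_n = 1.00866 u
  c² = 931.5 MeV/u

Fe-54: Σm = 26(1.0073) + 28(1.00866) = 54.43228 u; Δm = 0.506934 u; E_B = 472.21 MeV; E_B/A = 8.7446 MeV
Cl-37: Σm = 17(1.0073) + 20(1.00866) = 37.29730 u; Δm = 0.34072 u; E_B = 317.38 MeV; E_B/A = 8.578 MeV
Fe-54 has the higher binding energy per nucleon, so it is the more tightly bound nucleus.

Fe-54; 8.74 MeV/nucleon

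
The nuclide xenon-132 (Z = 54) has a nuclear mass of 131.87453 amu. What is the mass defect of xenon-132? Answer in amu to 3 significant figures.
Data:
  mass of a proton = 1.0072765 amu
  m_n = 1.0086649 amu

1.19 amu

With 54 protons and 78 neutrons (A = 132):
Mass of separated nucleons = 54(1.0072765) + 78(1.0086649) = 54.3929310 + 78.6758622 = 133.0687932 amu
Mass defect Δm = 133.0687932 − 131.87453 = 1.1942632 amu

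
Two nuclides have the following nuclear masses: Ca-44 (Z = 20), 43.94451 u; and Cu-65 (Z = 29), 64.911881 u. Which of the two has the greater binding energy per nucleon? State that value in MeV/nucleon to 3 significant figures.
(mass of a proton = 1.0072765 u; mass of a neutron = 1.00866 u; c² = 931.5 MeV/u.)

Cu-65; 8.75 MeV/nucleon

Ca-44: Σm = 20(1.0072765) + 24(1.00866) = 44.3533700 u; Δm = 0.4088600 u; E_B = 380.85 MeV; E_B/A = 8.656 MeV
Cu-65: Σm = 29(1.0072765) + 36(1.00866) = 65.5227785 u; Δm = 0.6108975 u; E_B = 569.05 MeV; E_B/A = 8.7546 MeV
Cu-65 has the higher binding energy per nucleon, so it is the more tightly bound nucleus.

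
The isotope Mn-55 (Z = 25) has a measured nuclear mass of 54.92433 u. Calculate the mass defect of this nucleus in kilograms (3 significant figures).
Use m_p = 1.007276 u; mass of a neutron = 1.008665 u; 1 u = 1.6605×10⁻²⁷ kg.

Mass of separated nucleons = 25(1.007276) + 30(1.008665) = 25.181900 + 30.259950 = 55.441850 u
The mass defect is 55.441850 − 54.92433 = 0.517520 u.
In SI units: 0.517520 u × 1.6605×10⁻²⁷ kg/u = 8.5934e-28 kg

8.59e-28 kg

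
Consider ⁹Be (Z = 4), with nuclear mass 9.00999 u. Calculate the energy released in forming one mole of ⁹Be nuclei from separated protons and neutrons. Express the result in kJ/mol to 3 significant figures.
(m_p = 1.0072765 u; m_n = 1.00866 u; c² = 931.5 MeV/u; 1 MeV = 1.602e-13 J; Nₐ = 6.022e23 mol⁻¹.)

Σm = 4·m_p + 5·m_n = 4.0291060 + 5.04330 = 9.0724060 u
Δm = 9.0724060 − 9.00999 = 0.0624160 u
Converting to energy: 0.0624160 u × 931.5 MeV/u = 58.1405 MeV
Per nucleus in joules: 58.1405 MeV × 1.602e-13 J/MeV = 9.3141e-12 J
Per mole: 9.3141e-12 J × 6.022e23 mol⁻¹ = 5.6090e+12 J/mol

5.61e+09 kJ/mol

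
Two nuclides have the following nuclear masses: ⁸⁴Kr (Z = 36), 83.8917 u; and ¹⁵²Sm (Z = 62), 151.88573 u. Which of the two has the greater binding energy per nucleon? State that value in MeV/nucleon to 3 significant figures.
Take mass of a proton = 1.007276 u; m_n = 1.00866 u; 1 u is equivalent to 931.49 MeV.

⁸⁴Kr; 8.72 MeV/nucleon

⁸⁴Kr: Σm = 36(1.007276) + 48(1.00866) = 84.677616 u; Δm = 0.785916 u; E_B = 732.07 MeV; E_B/A = 8.715 MeV
¹⁵²Sm: Σm = 62(1.007276) + 90(1.00866) = 153.230512 u; Δm = 1.344782 u; E_B = 1252.7 MeV; E_B/A = 8.241 MeV
⁸⁴Kr has the higher binding energy per nucleon, so it is the more tightly bound nucleus.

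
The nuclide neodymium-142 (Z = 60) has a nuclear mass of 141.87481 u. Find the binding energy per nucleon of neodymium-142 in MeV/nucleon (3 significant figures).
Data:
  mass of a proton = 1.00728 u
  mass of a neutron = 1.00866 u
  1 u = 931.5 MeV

Total constituent mass: 60 × 1.00728 + 82 × 1.00866 = 143.14692 u
Δm = 143.14692 − 141.87481 = 1.27211 u
E_B = 1.27211 × 931.5 = 1184.97 MeV
Dividing by A = 142 gives 8.3449 MeV per nucleon.

8.34 MeV/nucleon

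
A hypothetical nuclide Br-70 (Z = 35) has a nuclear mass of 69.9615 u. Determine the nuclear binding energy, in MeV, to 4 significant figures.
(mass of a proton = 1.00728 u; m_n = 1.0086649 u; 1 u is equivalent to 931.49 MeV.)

555.7 MeV

Σm = 35·m_p + 35·m_n = 35.25480 + 35.3032715 = 70.5580715 u
Δm = 70.5580715 − 69.9615 = 0.5965715 u
E_B = 0.5965715 × 931.49 = 555.700 MeV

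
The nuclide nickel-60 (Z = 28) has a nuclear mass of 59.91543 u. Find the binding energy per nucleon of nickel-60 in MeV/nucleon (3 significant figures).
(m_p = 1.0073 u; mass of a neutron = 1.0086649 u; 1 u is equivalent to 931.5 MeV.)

8.79 MeV/nucleon

With 28 protons and 32 neutrons (A = 60):
Total constituent mass: 28 × 1.0073 + 32 × 1.0086649 = 60.4816768 u
The mass defect is 60.4816768 − 59.91543 = 0.5662468 u.
Converting to energy: 0.5662468 u × 931.5 MeV/u = 527.459 MeV
Dividing by A = 60 gives 8.791 MeV per nucleon.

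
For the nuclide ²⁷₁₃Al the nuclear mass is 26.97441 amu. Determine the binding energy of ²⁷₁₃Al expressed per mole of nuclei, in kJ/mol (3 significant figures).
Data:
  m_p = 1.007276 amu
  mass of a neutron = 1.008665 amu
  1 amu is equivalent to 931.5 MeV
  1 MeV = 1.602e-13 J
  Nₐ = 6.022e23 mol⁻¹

2.17e+10 kJ/mol

Z = 13, so N = A − Z = 27 − 13 = 14.
Σm = 13·m_p + 14·m_n = 13.094588 + 14.121310 = 27.215898 amu
Mass defect Δm = 27.215898 − 26.97441 = 0.241488 amu
Binding energy = Δm·c² = 0.241488 × 931.5 MeV/amu = 224.946 MeV
Per nucleus in joules: 224.946 MeV × 1.602e-13 J/MeV = 3.6036e-11 J
Per mole: 3.6036e-11 J × 6.022e23 mol⁻¹ = 2.1701e+13 J/mol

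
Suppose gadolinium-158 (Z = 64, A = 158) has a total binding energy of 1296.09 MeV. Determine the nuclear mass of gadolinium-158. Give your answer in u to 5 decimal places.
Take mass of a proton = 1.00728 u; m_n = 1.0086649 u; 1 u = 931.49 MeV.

157.88900 u

Mass defect = 1296.09 MeV / (931.49 MeV/u) = 1.3914159 u
Constituent mass = 64(1.00728) + 94(1.0086649) = 159.2804206 u
Nuclear mass = 159.2804206 − 1.3914159 = 157.8890047 u ≈ 157.88900 u (to 5 decimal places)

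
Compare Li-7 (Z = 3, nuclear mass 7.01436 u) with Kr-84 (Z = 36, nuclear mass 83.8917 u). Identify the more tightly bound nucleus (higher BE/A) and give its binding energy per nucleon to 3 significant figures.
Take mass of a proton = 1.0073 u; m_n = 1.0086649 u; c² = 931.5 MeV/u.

Kr-84; 8.73 MeV/nucleon

Li-7: Σm = 3(1.0073) + 4(1.0086649) = 7.0565596 u; Δm = 0.0421996 u; E_B = 39.309 MeV; E_B/A = 5.616 MeV
Kr-84: Σm = 36(1.0073) + 48(1.0086649) = 84.6787152 u; Δm = 0.7870152 u; E_B = 733.10 MeV; E_B/A = 8.727 MeV
Kr-84 has the higher binding energy per nucleon, so it is the more tightly bound nucleus.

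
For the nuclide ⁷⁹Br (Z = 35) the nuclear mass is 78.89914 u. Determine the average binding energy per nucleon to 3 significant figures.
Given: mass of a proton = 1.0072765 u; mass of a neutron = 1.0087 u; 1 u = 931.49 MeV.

Mass of separated nucleons = 35(1.0072765) + 44(1.0087) = 35.2546775 + 44.3828 = 79.6374775 u
The mass defect is 79.6374775 − 78.89914 = 0.7383375 u.
E_B = 0.7383375 × 931.49 = 687.754 MeV
BE/A = 687.754 MeV / 79 = 8.706 MeV/nucleon

8.71 MeV/nucleon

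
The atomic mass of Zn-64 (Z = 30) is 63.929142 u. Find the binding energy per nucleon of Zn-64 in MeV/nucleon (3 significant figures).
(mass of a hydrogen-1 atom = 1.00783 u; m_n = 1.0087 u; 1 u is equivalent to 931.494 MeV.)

Z = 30, so N = A − Z = 64 − 30 = 34.
Σm = 30·m(¹H) + 34·m_n = 30.23490 + 34.2958 = 64.53070 u
Δm = 64.53070 − 63.929142 = 0.601558 u
Binding energy = Δm·c² = 0.601558 × 931.494 MeV/u = 560.348 MeV
Per nucleon: 560.348 / 64 = 8.755 MeV

8.76 MeV/nucleon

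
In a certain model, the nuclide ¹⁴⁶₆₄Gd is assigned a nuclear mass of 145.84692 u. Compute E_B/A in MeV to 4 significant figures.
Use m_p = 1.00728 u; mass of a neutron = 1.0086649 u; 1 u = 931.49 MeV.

Σm = 64·m_p + 82·m_n = 64.46592 + 82.7105218 = 147.1764418 u
Mass defect Δm = 147.1764418 − 145.84692 = 1.3295218 u
Binding energy = Δm·c² = 1.3295218 × 931.49 MeV/u = 1238.44 MeV
BE/A = 1238.44 MeV / 146 = 8.482 MeV/nucleon

8.482 MeV/nucleon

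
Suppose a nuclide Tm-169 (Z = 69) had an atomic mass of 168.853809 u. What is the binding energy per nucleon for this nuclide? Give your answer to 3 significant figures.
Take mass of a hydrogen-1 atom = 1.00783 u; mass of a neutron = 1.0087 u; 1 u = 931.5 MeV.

The nucleus contains 69 protons and 169 − 69 = 100 neutrons.
Mass of separated nucleons = 69(1.00783) + 100(1.0087) = 69.54027 + 100.8700 = 170.41027 u
Δm = 170.41027 − 168.853809 = 1.556461 u
Binding energy = Δm·c² = 1.556461 × 931.5 MeV/u = 1449.84 MeV
BE/A = 1449.84 MeV / 169 = 8.579 MeV/nucleon

8.58 MeV/nucleon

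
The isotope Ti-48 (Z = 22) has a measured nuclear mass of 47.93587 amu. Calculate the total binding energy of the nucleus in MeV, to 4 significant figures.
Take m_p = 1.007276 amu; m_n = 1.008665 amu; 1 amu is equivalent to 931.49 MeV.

418.7 MeV

The nucleus contains 22 protons and 48 − 22 = 26 neutrons.
Σm = 22·m_p + 26·m_n = 22.160072 + 26.225290 = 48.385362 amu
The mass defect is 48.385362 − 47.93587 = 0.449492 amu.
Converting to energy: 0.449492 amu × 931.49 MeV/amu = 418.697 MeV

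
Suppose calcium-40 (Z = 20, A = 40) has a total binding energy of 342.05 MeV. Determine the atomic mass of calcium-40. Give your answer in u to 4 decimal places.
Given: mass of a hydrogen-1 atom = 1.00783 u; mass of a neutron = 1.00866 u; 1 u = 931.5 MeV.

39.9626 u

Mass defect = 342.05 MeV / (931.5 MeV/u) = 0.367203 u
Constituent mass = 20(1.00783) + 20(1.00866) = 40.32980 u
Atomic mass = 40.32980 − 0.367203 = 39.962597 u ≈ 39.9626 u (to 4 decimal places)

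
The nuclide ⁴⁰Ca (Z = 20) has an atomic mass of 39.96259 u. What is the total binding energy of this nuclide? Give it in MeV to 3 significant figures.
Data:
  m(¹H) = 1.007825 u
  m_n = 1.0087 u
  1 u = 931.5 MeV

With 20 protons and 20 neutrons (A = 40):
Mass of separated nucleons = 20(1.007825) + 20(1.0087) = 20.156500 + 20.1740 = 40.330500 u
The mass defect is 40.330500 − 39.96259 = 0.367910 u.
Converting to energy: 0.367910 u × 931.5 MeV/u = 342.708 MeV

343 MeV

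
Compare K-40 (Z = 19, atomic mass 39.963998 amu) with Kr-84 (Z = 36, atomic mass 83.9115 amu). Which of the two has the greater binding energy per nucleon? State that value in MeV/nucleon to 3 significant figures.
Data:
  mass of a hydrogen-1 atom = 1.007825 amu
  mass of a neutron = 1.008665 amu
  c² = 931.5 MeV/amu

Kr-84; 8.72 MeV/nucleon

K-40: Σm = 19(1.007825) + 21(1.008665) = 40.330640 amu; Δm = 0.366642 amu; E_B = 341.53 MeV; E_B/A = 8.538 MeV
Kr-84: Σm = 36(1.007825) + 48(1.008665) = 84.697620 amu; Δm = 0.786120 amu; E_B = 732.27 MeV; E_B/A = 8.718 MeV
Kr-84 has the higher binding energy per nucleon, so it is the more tightly bound nucleus.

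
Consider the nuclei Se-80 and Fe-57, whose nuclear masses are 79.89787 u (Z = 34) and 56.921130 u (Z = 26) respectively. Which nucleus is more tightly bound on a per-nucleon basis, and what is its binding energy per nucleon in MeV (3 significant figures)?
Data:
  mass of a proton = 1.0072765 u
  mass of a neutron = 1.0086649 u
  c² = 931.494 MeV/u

Fe-57; 8.77 MeV/nucleon

Se-80: Σm = 34(1.0072765) + 46(1.0086649) = 80.6459864 u; Δm = 0.7481164 u; E_B = 696.87 MeV; E_B/A = 8.711 MeV
Fe-57: Σm = 26(1.0072765) + 31(1.0086649) = 57.4578009 u; Δm = 0.5366709 u; E_B = 499.91 MeV; E_B/A = 8.770 MeV
Fe-57 has the higher binding energy per nucleon, so it is the more tightly bound nucleus.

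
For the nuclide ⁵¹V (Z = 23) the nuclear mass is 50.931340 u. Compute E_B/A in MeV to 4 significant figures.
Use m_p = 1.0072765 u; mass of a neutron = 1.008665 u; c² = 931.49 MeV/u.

8.742 MeV/nucleon

With 23 protons and 28 neutrons (A = 51):
Mass of separated nucleons = 23(1.0072765) + 28(1.008665) = 23.1673595 + 28.242620 = 51.4099795 u
The mass defect is 51.4099795 − 50.931340 = 0.4786395 u.
Converting to energy: 0.4786395 u × 931.49 MeV/u = 445.848 MeV
Dividing by A = 51 gives 8.742 MeV per nucleon.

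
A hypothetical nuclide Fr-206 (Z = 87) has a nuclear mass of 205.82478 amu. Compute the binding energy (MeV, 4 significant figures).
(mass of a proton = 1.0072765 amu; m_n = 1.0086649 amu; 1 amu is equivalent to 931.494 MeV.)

1713 MeV

With 87 protons and 119 neutrons (A = 206):
Σm = 87·m_p + 119·m_n = 87.6330555 + 120.0311231 = 207.6641786 amu
Mass defect Δm = 207.6641786 − 205.82478 = 1.8393986 amu
E_B = 1.8393986 × 931.494 = 1713.39 MeV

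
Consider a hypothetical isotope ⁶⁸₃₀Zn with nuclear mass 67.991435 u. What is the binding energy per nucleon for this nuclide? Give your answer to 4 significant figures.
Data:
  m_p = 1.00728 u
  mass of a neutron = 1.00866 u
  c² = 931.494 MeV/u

Total constituent mass: 30 × 1.00728 + 38 × 1.00866 = 68.54748 u
Δm = 68.54748 − 67.991435 = 0.556045 u
Converting to energy: 0.556045 u × 931.494 MeV/u = 517.953 MeV
BE/A = 517.953 MeV / 68 = 7.617 MeV/nucleon

7.617 MeV/nucleon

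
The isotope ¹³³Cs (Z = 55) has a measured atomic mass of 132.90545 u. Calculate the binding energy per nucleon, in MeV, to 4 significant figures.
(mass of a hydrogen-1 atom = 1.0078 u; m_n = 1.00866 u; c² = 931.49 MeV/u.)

8.398 MeV/nucleon

Mass of separated nucleons = 55(1.0078) + 78(1.00866) = 55.4290 + 78.67548 = 134.10448 u
The mass defect is 134.10448 − 132.90545 = 1.19903 u.
Converting to energy: 1.19903 u × 931.49 MeV/u = 1116.88 MeV
Per nucleon: 1116.88 / 133 = 8.398 MeV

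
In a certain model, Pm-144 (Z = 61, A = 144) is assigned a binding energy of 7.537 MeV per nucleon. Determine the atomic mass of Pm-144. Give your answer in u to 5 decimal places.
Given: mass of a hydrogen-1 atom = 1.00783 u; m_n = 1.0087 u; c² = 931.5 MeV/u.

144.03459 u

Total binding energy = 144 × 7.537 = 1085.328 MeV
Mass defect = 1085.328 MeV / (931.5 MeV/u) = 1.1651401 u
Constituent mass = 61(1.00783) + 83(1.0087) = 145.19973 u
Atomic mass = 145.19973 − 1.1651401 = 144.0345899 u ≈ 144.03459 u (to 5 decimal places)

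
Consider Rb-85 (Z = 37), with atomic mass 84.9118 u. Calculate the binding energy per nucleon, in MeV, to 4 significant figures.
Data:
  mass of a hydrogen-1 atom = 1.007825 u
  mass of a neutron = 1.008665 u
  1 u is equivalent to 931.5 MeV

8.697 MeV/nucleon

Z = 37, so N = A − Z = 85 − 37 = 48.
Total constituent mass: 37 × 1.007825 + 48 × 1.008665 = 85.705445 u
Mass defect Δm = 85.705445 − 84.9118 = 0.793645 u
Converting to energy: 0.793645 u × 931.5 MeV/u = 739.280 MeV
Dividing by A = 85 gives 8.697 MeV per nucleon.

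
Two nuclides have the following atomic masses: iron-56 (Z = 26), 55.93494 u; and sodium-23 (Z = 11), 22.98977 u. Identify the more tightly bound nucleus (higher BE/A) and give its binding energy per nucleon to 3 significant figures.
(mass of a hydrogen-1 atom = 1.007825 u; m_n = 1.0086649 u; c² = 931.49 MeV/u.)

iron-56: Σm = 26(1.007825) + 30(1.0086649) = 56.4633970 u; Δm = 0.5284570 u; E_B = 492.25 MeV; E_B/A = 8.790 MeV
sodium-23: Σm = 11(1.007825) + 12(1.0086649) = 23.1900538 u; Δm = 0.2002838 u; E_B = 186.56 MeV; E_B/A = 8.111 MeV
iron-56 has the higher binding energy per nucleon, so it is the more tightly bound nucleus.

iron-56; 8.79 MeV/nucleon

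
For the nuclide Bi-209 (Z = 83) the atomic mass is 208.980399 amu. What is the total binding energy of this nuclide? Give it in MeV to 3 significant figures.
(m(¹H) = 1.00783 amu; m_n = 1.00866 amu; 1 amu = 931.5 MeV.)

1640 MeV

The nucleus contains 83 protons and 209 − 83 = 126 neutrons.
Total constituent mass: 83 × 1.00783 + 126 × 1.00866 = 210.74105 amu
The mass defect is 210.74105 − 208.980399 = 1.760651 amu.
Converting to energy: 1.760651 amu × 931.5 MeV/amu = 1640.05 MeV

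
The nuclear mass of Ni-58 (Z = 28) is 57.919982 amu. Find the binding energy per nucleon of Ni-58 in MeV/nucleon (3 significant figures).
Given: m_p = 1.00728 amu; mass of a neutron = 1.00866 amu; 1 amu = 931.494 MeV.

The nucleus contains 28 protons and 58 − 28 = 30 neutrons.
Σm = 28·m_p + 30·m_n = 28.20384 + 30.25980 = 58.46364 amu
The mass defect is 58.46364 − 57.919982 = 0.543658 amu.
Converting to energy: 0.543658 amu × 931.494 MeV/amu = 506.414 MeV
Dividing by A = 58 gives 8.731 MeV per nucleon.

8.73 MeV/nucleon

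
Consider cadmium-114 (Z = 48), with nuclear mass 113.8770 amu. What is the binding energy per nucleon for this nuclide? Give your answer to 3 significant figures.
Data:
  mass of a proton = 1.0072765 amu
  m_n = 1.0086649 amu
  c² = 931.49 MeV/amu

Total constituent mass: 48 × 1.0072765 + 66 × 1.0086649 = 114.9211554 amu
The mass defect is 114.9211554 − 113.8770 = 1.0441554 amu.
Binding energy = Δm·c² = 1.0441554 × 931.49 MeV/amu = 972.620 MeV
Dividing by A = 114 gives 8.532 MeV per nucleon.

8.53 MeV/nucleon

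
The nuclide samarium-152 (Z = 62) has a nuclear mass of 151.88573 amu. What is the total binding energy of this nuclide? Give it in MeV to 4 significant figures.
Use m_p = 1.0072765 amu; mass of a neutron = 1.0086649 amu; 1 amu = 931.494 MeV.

1253 MeV

The nucleus contains 62 protons and 152 − 62 = 90 neutrons.
Total constituent mass: 62 × 1.0072765 + 90 × 1.0086649 = 153.2309840 amu
The mass defect is 153.2309840 − 151.88573 = 1.3452540 amu.
Binding energy = Δm·c² = 1.3452540 × 931.494 MeV/amu = 1253.10 MeV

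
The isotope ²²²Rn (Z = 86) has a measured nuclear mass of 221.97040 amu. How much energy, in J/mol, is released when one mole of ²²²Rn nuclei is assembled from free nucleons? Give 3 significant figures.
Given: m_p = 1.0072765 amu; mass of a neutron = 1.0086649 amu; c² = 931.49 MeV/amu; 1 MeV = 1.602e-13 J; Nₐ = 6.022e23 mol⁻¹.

Σm = 86·m_p + 136·m_n = 86.6257790 + 137.1784264 = 223.8042054 amu
Mass defect Δm = 223.8042054 − 221.97040 = 1.8338054 amu
Converting to energy: 1.8338054 amu × 931.49 MeV/amu = 1708.17 MeV
Per nucleus in joules: 1708.17 MeV × 1.602e-13 J/MeV = 2.7365e-10 J
Per mole: 2.7365e-10 J × 6.022e23 mol⁻¹ = 1.6479e+14 J/mol

1.65e+14 J/mol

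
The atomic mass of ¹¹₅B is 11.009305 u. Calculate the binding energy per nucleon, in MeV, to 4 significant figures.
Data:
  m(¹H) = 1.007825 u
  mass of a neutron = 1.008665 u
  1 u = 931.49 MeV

6.928 MeV/nucleon

Mass of separated nucleons = 5(1.007825) + 6(1.008665) = 5.039125 + 6.051990 = 11.091115 u
Δm = 11.091115 − 11.009305 = 0.081810 u
Converting to energy: 0.081810 u × 931.49 MeV/u = 76.2052 MeV
BE/A = 76.2052 MeV / 11 = 6.928 MeV/nucleon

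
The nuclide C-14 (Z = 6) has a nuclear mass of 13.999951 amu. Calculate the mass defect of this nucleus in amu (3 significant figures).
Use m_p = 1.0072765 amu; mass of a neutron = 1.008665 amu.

0.113 amu

Σm = 6·m_p + 8·m_n = 6.0436590 + 8.069320 = 14.1129790 amu
The mass defect is 14.1129790 − 13.999951 = 0.1130280 amu.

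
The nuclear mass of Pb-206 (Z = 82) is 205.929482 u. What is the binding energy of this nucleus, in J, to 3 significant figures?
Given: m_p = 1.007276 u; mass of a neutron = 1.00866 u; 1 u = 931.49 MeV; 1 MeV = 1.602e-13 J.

The nucleus contains 82 protons and 206 − 82 = 124 neutrons.
Mass of separated nucleons = 82(1.007276) + 124(1.00866) = 82.596632 + 125.07384 = 207.670472 u
The mass defect is 207.670472 − 205.929482 = 1.740990 u.
Binding energy = Δm·c² = 1.740990 × 931.49 MeV/u = 1621.71 MeV
In joules: 1621.71 MeV × 1.602e-13 J/MeV = 2.5980e-10 J

2.60e-10 J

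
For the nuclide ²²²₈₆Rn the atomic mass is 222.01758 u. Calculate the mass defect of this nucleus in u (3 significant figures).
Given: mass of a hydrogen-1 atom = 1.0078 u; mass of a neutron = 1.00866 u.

1.83 u

Z = 86, so N = A − Z = 222 − 86 = 136.
Total constituent mass: 86 × 1.0078 + 136 × 1.00866 = 223.84856 u
The mass defect is 223.84856 − 222.01758 = 1.83098 u.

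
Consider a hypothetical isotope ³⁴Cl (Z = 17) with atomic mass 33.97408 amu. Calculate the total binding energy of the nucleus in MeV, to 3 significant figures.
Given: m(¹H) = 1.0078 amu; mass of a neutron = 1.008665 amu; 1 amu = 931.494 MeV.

The nucleus contains 17 protons and 34 − 17 = 17 neutrons.
Total constituent mass: 17 × 1.0078 + 17 × 1.008665 = 34.279905 amu
The mass defect is 34.279905 − 33.97408 = 0.305825 amu.
E_B = 0.305825 × 931.494 = 284.874 MeV

285 MeV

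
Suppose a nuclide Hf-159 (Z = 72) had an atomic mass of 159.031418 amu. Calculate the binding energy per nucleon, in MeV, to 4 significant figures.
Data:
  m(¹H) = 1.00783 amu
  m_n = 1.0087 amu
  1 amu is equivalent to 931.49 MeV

7.553 MeV/nucleon

With 72 protons and 87 neutrons (A = 159):
Total constituent mass: 72 × 1.00783 + 87 × 1.0087 = 160.32066 amu
Δm = 160.32066 − 159.031418 = 1.289242 amu
Binding energy = Δm·c² = 1.289242 × 931.49 MeV/amu = 1200.92 MeV
Dividing by A = 159 gives 7.553 MeV per nucleon.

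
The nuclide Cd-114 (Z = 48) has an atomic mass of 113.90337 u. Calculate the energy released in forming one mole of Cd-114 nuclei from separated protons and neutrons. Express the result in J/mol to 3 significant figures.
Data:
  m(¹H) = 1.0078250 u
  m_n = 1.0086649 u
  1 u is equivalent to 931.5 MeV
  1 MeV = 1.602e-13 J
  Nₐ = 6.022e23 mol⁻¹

9.38e+13 J/mol

With 48 protons and 66 neutrons (A = 114):
Mass of separated nucleons = 48(1.0078250) + 66(1.0086649) = 48.3756000 + 66.5718834 = 114.9474834 u
Δm = 114.9474834 − 113.90337 = 1.0441134 u
Binding energy = Δm·c² = 1.0441134 × 931.5 MeV/u = 972.592 MeV
Per nucleus in joules: 972.592 MeV × 1.602e-13 J/MeV = 1.5581e-10 J
Per mole: 1.5581e-10 J × 6.022e23 mol⁻¹ = 9.3829e+13 J/mol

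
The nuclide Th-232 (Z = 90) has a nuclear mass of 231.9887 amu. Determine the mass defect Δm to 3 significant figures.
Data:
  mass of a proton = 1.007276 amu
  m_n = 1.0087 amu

1.90 amu

Z = 90, so N = A − Z = 232 − 90 = 142.
Total constituent mass: 90 × 1.007276 + 142 × 1.0087 = 233.890240 amu
The mass defect is 233.890240 − 231.9887 = 1.901540 amu.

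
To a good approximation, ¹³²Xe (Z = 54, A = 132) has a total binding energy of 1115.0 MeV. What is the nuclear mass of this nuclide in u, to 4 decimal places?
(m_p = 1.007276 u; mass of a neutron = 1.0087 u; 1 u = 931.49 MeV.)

Mass defect = 1115.0 MeV / (931.49 MeV/u) = 1.197007 u
Constituent mass = 54(1.007276) + 78(1.0087) = 133.071504 u
Nuclear mass = 133.071504 − 1.197007 = 131.874497 u ≈ 131.8745 u (to 4 decimal places)

131.8745 u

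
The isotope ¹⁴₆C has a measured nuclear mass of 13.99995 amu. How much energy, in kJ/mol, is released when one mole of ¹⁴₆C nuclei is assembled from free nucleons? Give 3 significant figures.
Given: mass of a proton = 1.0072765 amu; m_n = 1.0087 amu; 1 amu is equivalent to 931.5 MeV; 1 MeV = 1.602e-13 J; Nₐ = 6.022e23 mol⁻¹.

With 6 protons and 8 neutrons (A = 14):
Mass of separated nucleons = 6(1.0072765) + 8(1.0087) = 6.0436590 + 8.0696 = 14.1132590 amu
Δm = 14.1132590 − 13.99995 = 0.1133090 amu
E_B = 0.1133090 × 931.5 = 105.547 MeV
Per nucleus in joules: 105.547 MeV × 1.602e-13 J/MeV = 1.6909e-11 J
Per mole: 1.6909e-11 J × 6.022e23 mol⁻¹ = 1.0183e+13 J/mol

1.02e+10 kJ/mol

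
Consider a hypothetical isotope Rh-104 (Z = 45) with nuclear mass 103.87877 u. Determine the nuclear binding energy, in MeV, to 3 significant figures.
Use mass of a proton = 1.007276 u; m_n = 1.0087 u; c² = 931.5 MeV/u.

896 MeV

Σm = 45·m_p + 59·m_n = 45.327420 + 59.5133 = 104.840720 u
Δm = 104.840720 − 103.87877 = 0.961950 u
Binding energy = Δm·c² = 0.961950 × 931.5 MeV/u = 896.056 MeV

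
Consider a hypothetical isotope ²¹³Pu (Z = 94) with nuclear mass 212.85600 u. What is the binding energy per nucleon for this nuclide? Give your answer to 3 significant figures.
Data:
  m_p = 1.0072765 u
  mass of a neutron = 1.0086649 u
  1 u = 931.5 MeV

8.13 MeV/nucleon

The nucleus contains 94 protons and 213 − 94 = 119 neutrons.
Total constituent mass: 94 × 1.0072765 + 119 × 1.0086649 = 214.7151141 u
Mass defect Δm = 214.7151141 − 212.85600 = 1.8591141 u
Converting to energy: 1.8591141 u × 931.5 MeV/u = 1731.76 MeV
Dividing by A = 213 gives 8.130 MeV per nucleon.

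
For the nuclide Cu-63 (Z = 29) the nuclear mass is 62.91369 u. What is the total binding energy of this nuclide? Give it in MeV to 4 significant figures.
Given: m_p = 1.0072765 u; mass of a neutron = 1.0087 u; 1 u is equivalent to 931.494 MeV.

With 29 protons and 34 neutrons (A = 63):
Total constituent mass: 29 × 1.0072765 + 34 × 1.0087 = 63.5068185 u
Mass defect Δm = 63.5068185 − 62.91369 = 0.5931285 u
Binding energy = Δm·c² = 0.5931285 × 931.494 MeV/u = 552.496 MeV

552.5 MeV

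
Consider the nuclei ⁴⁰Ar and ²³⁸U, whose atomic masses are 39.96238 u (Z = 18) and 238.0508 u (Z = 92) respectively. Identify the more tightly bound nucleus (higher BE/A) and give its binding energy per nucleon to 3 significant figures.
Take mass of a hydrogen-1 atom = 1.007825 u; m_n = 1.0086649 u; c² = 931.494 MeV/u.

⁴⁰Ar; 8.60 MeV/nucleon

⁴⁰Ar: Σm = 18(1.007825) + 22(1.0086649) = 40.3314778 u; Δm = 0.3690978 u; E_B = 343.81 MeV; E_B/A = 8.595 MeV
²³⁸U: Σm = 92(1.007825) + 146(1.0086649) = 239.9849754 u; Δm = 1.9341754 u; E_B = 1801.7 MeV; E_B/A = 7.570 MeV
⁴⁰Ar has the higher binding energy per nucleon, so it is the more tightly bound nucleus.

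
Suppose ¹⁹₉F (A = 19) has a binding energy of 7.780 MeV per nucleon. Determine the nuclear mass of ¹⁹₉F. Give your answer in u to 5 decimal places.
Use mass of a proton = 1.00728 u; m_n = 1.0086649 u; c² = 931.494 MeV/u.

Total binding energy = 19 × 7.780 = 147.820 MeV
Mass defect = 147.820 MeV / (931.494 MeV/u) = 0.1586913 u
Constituent mass = 9(1.00728) + 10(1.0086649) = 19.1521690 u
Nuclear mass = 19.1521690 − 0.1586913 = 18.9934777 u ≈ 18.99348 u (to 5 decimal places)

18.99348 u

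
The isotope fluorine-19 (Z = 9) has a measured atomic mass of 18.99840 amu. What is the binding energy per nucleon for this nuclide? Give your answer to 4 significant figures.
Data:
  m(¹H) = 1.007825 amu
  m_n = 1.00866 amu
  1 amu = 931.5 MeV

Z = 9, so N = A − Z = 19 − 9 = 10.
Mass of separated nucleons = 9(1.007825) + 10(1.00866) = 9.070425 + 10.08660 = 19.157025 amu
Mass defect Δm = 19.157025 − 18.99840 = 0.158625 amu
E_B = 0.158625 × 931.5 = 147.759 MeV
Dividing by A = 19 gives 7.777 MeV per nucleon.

7.777 MeV/nucleon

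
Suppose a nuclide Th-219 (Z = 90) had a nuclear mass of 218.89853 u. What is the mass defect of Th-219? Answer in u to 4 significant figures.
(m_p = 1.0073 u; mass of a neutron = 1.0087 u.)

1.881 u

Z = 90, so N = A − Z = 219 − 90 = 129.
Total constituent mass: 90 × 1.0073 + 129 × 1.0087 = 220.7793 u
The mass defect is 220.7793 − 218.89853 = 1.88077 u.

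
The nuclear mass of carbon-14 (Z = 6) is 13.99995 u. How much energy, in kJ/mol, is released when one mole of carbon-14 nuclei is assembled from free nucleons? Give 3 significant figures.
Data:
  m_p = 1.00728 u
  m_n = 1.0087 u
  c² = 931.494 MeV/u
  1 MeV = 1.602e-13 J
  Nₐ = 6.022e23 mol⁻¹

1.02e+10 kJ/mol

Σm = 6·m_p + 8·m_n = 6.04368 + 8.0696 = 14.11328 u
The mass defect is 14.11328 − 13.99995 = 0.11333 u.
E_B = 0.11333 × 931.494 = 105.566 MeV
Per nucleus in joules: 105.566 MeV × 1.602e-13 J/MeV = 1.6912e-11 J
Per mole: 1.6912e-11 J × 6.022e23 mol⁻¹ = 1.0184e+13 J/mol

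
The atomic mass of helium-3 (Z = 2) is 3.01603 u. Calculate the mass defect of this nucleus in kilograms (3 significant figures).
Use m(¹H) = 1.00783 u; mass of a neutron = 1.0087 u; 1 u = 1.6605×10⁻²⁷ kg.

1.38e-29 kg

With 2 protons and 1 neutrons (A = 3):
Mass of separated nucleons = 2(1.00783) + 1(1.0087) = 2.01566 + 1.0087 = 3.02436 u
Mass defect Δm = 3.02436 − 3.01603 = 0.00833 u
In SI units: 0.00833 u × 1.6605×10⁻²⁷ kg/u = 1.3832e-29 kg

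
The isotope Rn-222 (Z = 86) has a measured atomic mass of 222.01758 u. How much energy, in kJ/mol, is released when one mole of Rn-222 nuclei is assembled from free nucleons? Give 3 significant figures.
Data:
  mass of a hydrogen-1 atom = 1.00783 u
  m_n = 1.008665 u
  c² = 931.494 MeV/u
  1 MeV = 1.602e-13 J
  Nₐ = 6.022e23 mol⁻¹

Σm = 86·m(¹H) + 136·m_n = 86.67338 + 137.178440 = 223.851820 u
Mass defect Δm = 223.851820 − 222.01758 = 1.834240 u
Binding energy = Δm·c² = 1.834240 × 931.494 MeV/u = 1708.58 MeV
Per nucleus in joules: 1708.58 MeV × 1.602e-13 J/MeV = 2.7371e-10 J
Per mole: 2.7371e-10 J × 6.022e23 mol⁻¹ = 1.6483e+14 J/mol

1.65e+11 kJ/mol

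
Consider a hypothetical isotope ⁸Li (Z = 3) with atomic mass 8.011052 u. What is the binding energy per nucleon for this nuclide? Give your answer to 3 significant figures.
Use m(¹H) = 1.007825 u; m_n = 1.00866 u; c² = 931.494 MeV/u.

6.49 MeV/nucleon

Z = 3, so N = A − Z = 8 − 3 = 5.
Σm = 3·m(¹H) + 5·m_n = 3.023475 + 5.04330 = 8.066775 u
Mass defect Δm = 8.066775 − 8.011052 = 0.055723 u
Converting to energy: 0.055723 u × 931.494 MeV/u = 51.9056 MeV
BE/A = 51.9056 MeV / 8 = 6.488 MeV/nucleon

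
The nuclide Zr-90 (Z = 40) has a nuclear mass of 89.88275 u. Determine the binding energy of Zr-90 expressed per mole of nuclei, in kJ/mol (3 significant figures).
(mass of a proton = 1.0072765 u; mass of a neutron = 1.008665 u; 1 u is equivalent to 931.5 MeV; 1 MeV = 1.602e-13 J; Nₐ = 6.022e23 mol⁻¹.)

7.56e+10 kJ/mol

Σm = 40·m_p + 50·m_n = 40.2910600 + 50.433250 = 90.7243100 u
Mass defect Δm = 90.7243100 − 89.88275 = 0.8415600 u
Converting to energy: 0.8415600 u × 931.5 MeV/u = 783.913 MeV
Per nucleus in joules: 783.913 MeV × 1.602e-13 J/MeV = 1.2558e-10 J
Per mole: 1.2558e-10 J × 6.022e23 mol⁻¹ = 7.5624e+13 J/mol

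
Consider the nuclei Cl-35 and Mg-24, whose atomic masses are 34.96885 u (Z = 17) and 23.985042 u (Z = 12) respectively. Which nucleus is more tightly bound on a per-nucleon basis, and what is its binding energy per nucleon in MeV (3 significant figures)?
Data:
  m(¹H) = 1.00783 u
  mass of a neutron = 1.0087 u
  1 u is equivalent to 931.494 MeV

Cl-35; 8.54 MeV/nucleon

Cl-35: Σm = 17(1.00783) + 18(1.0087) = 35.28971 u; Δm = 0.32086 u; E_B = 298.88 MeV; E_B/A = 8.539 MeV
Mg-24: Σm = 12(1.00783) + 12(1.0087) = 24.19836 u; Δm = 0.213318 u; E_B = 198.70 MeV; E_B/A = 8.279 MeV
Cl-35 has the higher binding energy per nucleon, so it is the more tightly bound nucleus.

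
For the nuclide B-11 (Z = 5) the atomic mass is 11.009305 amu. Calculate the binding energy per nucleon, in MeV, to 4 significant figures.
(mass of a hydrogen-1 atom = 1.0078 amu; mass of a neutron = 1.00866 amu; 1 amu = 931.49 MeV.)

6.915 MeV/nucleon

Σm = 5·m(¹H) + 6·m_n = 5.0390 + 6.05196 = 11.09096 amu
Mass defect Δm = 11.09096 − 11.009305 = 0.081655 amu
Binding energy = Δm·c² = 0.081655 × 931.49 MeV/amu = 76.0608 MeV
BE/A = 76.0608 MeV / 11 = 6.915 MeV/nucleon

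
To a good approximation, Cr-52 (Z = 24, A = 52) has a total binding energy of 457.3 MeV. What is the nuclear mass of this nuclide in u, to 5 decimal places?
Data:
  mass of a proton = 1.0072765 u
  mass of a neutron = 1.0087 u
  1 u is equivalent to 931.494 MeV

51.92730 u

Mass defect = 457.3 MeV / (931.494 MeV/u) = 0.4909318 u
Constituent mass = 24(1.0072765) + 28(1.0087) = 52.4182360 u
Nuclear mass = 52.4182360 − 0.4909318 = 51.9273042 u ≈ 51.92730 u (to 5 decimal places)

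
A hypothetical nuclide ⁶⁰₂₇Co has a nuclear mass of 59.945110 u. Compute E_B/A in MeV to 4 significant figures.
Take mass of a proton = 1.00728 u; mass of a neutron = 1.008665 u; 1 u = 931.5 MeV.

The nucleus contains 27 protons and 60 − 27 = 33 neutrons.
Σm = 27·m_p + 33·m_n = 27.19656 + 33.285945 = 60.482505 u
The mass defect is 60.482505 − 59.945110 = 0.537395 u.
E_B = 0.537395 × 931.5 = 500.583 MeV
Dividing by A = 60 gives 8.343 MeV per nucleon.

8.343 MeV/nucleon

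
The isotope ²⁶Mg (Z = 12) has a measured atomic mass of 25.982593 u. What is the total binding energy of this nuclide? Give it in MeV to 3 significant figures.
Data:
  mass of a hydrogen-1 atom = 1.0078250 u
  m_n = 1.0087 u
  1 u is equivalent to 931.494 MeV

The nucleus contains 12 protons and 26 − 12 = 14 neutrons.
Mass of separated nucleons = 12(1.0078250) + 14(1.0087) = 12.0939000 + 14.1218 = 26.2157000 u
Mass defect Δm = 26.2157000 − 25.982593 = 0.2331070 u
Binding energy = Δm·c² = 0.2331070 × 931.494 MeV/u = 217.138 MeV

217 MeV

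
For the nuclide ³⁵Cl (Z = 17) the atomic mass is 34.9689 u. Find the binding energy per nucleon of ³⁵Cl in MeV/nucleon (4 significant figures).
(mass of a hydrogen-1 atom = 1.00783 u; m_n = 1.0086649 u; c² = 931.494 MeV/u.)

8.521 MeV/nucleon

Total constituent mass: 17 × 1.00783 + 18 × 1.0086649 = 35.2890782 u
Δm = 35.2890782 − 34.9689 = 0.3201782 u
Converting to energy: 0.3201782 u × 931.494 MeV/u = 298.244 MeV
Dividing by A = 35 gives 8.521 MeV per nucleon.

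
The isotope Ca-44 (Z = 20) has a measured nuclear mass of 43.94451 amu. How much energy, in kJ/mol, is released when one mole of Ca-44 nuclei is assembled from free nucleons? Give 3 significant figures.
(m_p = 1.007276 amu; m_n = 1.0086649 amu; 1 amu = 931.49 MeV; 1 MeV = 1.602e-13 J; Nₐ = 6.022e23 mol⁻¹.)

With 20 protons and 24 neutrons (A = 44):
Total constituent mass: 20 × 1.007276 + 24 × 1.0086649 = 44.3534776 amu
Δm = 44.3534776 − 43.94451 = 0.4089676 amu
Converting to energy: 0.4089676 amu × 931.49 MeV/amu = 380.949 MeV
Per nucleus in joules: 380.949 MeV × 1.602e-13 J/MeV = 6.1028e-11 J
Per mole: 6.1028e-11 J × 6.022e23 mol⁻¹ = 3.6751e+13 J/mol

3.68e+10 kJ/mol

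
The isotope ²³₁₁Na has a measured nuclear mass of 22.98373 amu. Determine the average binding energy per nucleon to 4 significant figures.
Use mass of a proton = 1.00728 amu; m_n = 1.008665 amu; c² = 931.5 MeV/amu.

Σm = 11·m_p + 12·m_n = 11.08008 + 12.103980 = 23.184060 amu
The mass defect is 23.184060 − 22.98373 = 0.200330 amu.
Converting to energy: 0.200330 amu × 931.5 MeV/amu = 186.607 MeV
Per nucleon: 186.607 / 23 = 8.113 MeV

8.113 MeV/nucleon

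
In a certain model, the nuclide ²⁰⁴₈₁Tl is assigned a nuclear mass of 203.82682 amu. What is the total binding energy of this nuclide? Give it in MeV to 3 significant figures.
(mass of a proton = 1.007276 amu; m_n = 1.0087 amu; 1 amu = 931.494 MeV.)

1710 MeV

Z = 81, so N = A − Z = 204 − 81 = 123.
Total constituent mass: 81 × 1.007276 + 123 × 1.0087 = 205.659456 amu
The mass defect is 205.659456 − 203.82682 = 1.832636 amu.
Converting to energy: 1.832636 amu × 931.494 MeV/amu = 1707.09 MeV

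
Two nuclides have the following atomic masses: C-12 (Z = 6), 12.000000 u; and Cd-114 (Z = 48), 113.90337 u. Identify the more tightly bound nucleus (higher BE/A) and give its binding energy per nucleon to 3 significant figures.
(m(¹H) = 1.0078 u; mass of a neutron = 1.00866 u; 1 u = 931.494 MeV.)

C-12: Σm = 6(1.0078) + 6(1.00866) = 12.09876 u; Δm = 0.098760 u; E_B = 91.994 MeV; E_B/A = 7.666 MeV
Cd-114: Σm = 48(1.0078) + 66(1.00866) = 114.94596 u; Δm = 1.04259 u; E_B = 971.17 MeV; E_B/A = 8.519 MeV
Cd-114 has the higher binding energy per nucleon, so it is the more tightly bound nucleus.

Cd-114; 8.52 MeV/nucleon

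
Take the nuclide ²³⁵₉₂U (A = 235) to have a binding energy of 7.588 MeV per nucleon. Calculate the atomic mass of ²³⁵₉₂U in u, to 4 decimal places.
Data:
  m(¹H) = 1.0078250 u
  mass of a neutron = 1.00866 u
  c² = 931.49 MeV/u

Total binding energy = 235 × 7.588 = 1783.180 MeV
Mass defect = 1783.180 MeV / (931.49 MeV/u) = 1.914331 u
Constituent mass = 92(1.0078250) + 143(1.00866) = 236.9582800 u
Atomic mass = 236.9582800 − 1.914331 = 235.0439490 u ≈ 235.0439 u (to 4 decimal places)

235.0439 u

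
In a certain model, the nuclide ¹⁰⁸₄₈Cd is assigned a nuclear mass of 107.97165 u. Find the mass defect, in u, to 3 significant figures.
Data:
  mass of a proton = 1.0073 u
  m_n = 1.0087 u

0.901 u

The nucleus contains 48 protons and 108 − 48 = 60 neutrons.
Σm = 48·m_p + 60·m_n = 48.3504 + 60.5220 = 108.8724 u
Δm = 108.8724 − 107.97165 = 0.90075 u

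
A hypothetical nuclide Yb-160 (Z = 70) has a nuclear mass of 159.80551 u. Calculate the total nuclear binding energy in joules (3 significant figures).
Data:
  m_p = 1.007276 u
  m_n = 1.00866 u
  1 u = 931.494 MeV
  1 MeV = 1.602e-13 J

2.21e-10 J

With 70 protons and 90 neutrons (A = 160):
Σm = 70·m_p + 90·m_n = 70.509320 + 90.77940 = 161.288720 u
Δm = 161.288720 − 159.80551 = 1.483210 u
E_B = 1.483210 × 931.494 = 1381.60 MeV
In joules: 1381.60 MeV × 1.602e-13 J/MeV = 2.2133e-10 J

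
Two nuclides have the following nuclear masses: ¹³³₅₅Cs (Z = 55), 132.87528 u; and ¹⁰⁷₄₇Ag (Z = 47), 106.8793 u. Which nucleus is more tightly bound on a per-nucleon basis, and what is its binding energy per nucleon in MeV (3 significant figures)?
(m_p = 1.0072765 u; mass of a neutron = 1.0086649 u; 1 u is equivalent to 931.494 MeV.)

¹⁰⁷₄₇Ag; 8.55 MeV/nucleon

¹³³₅₅Cs: Σm = 55(1.0072765) + 78(1.0086649) = 134.0760697 u; Δm = 1.2007897 u; E_B = 1118.5 MeV; E_B/A = 8.410 MeV
¹⁰⁷₄₇Ag: Σm = 47(1.0072765) + 60(1.0086649) = 107.8618895 u; Δm = 0.9825895 u; E_B = 915.28 MeV; E_B/A = 8.554 MeV
¹⁰⁷₄₇Ag has the higher binding energy per nucleon, so it is the more tightly bound nucleus.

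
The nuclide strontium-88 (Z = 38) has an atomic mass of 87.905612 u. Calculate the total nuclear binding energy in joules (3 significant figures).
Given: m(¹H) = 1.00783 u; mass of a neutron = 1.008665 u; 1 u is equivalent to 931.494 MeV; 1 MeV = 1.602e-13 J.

1.23e-10 J

The nucleus contains 38 protons and 88 − 38 = 50 neutrons.
Mass of separated nucleons = 38(1.00783) + 50(1.008665) = 38.29754 + 50.433250 = 88.730790 u
Δm = 88.730790 − 87.905612 = 0.825178 u
E_B = 0.825178 × 931.494 = 768.648 MeV
In joules: 768.648 MeV × 1.602e-13 J/MeV = 1.2314e-10 J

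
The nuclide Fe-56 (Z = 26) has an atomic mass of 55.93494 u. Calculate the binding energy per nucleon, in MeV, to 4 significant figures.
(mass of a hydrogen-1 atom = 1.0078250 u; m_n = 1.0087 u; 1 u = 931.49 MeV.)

8.808 MeV/nucleon

Z = 26, so N = A − Z = 56 − 26 = 30.
Σm = 26·m(¹H) + 30·m_n = 26.2034500 + 30.2610 = 56.4644500 u
Mass defect Δm = 56.4644500 − 55.93494 = 0.5295100 u
Converting to energy: 0.5295100 u × 931.49 MeV/u = 493.233 MeV
BE/A = 493.233 MeV / 56 = 8.808 MeV/nucleon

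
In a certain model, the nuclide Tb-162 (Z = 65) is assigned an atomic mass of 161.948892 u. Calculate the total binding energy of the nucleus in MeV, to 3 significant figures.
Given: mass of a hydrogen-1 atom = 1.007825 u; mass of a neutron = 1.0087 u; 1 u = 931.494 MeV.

Σm = 65·m(¹H) + 97·m_n = 65.508625 + 97.8439 = 163.352525 u
Δm = 163.352525 − 161.948892 = 1.403633 u
E_B = 1.403633 × 931.494 = 1307.48 MeV

1310 MeV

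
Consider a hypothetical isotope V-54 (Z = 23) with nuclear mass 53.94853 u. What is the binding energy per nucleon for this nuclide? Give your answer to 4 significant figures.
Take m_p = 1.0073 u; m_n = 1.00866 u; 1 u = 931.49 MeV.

Z = 23, so N = A − Z = 54 − 23 = 31.
Total constituent mass: 23 × 1.0073 + 31 × 1.00866 = 54.43636 u
Δm = 54.43636 − 53.94853 = 0.48783 u
Binding energy = Δm·c² = 0.48783 × 931.49 MeV/u = 454.409 MeV
Dividing by A = 54 gives 8.415 MeV per nucleon.

8.415 MeV/nucleon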